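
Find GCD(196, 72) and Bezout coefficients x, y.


Tabular extended Euclidean (each row: r = 196*s + 72*t):
r=196, s=1, t=0
r=72, s=0, t=1
q=2: r=52, s=1, t=-2   [196*(1) + 72*(-2) = 52]
q=1: r=20, s=-1, t=3   [196*(-1) + 72*(3) = 20]
q=2: r=12, s=3, t=-8   [196*(3) + 72*(-8) = 12]
q=1: r=8, s=-4, t=11   [196*(-4) + 72*(11) = 8]
q=1: r=4, s=7, t=-19   [196*(7) + 72*(-19) = 4]
q=2: r=0, s=-18, t=49   [196*(-18) + 72*(49) = 0]
GCD = 4; from the row with r=4: x=7, y=-19
Check: 196*(7) + 72*(-19) = 1372 - 1368 = 4

GCD = 4, x = 7, y = -19


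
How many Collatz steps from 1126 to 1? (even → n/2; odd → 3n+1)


1126 → 563 → 1690 → 845 → 2536 → 1268 → 634 → 317 → 952 → 476 → 238 → 119 → 358 → 179 → 538 → 269 → 808 → 404 → 202 → 101 → 304 → 152 → 76 → 38 → 19 → 58 → 29 → 88 → 44 → 22 → 11 → 34 → 17 → 52 → 26 → 13 → 40 → 20 → 10 → 5 → 16 → 8 → 4 → 2 → 1
Total steps = 44

44 steps


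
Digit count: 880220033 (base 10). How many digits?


880220033 has 9 digits in base 10
floor(log10(880220033)) + 1 = floor(8.9446) + 1 = 9

9 digits (base 10)


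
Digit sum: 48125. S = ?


4 + 8 + 1 + 2 + 5 = 20


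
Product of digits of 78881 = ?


7 × 8 × 8 × 8 × 1 = 3584


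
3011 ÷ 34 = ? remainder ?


3011 = 34 * 88 + 19
Check: 2992 + 19 = 3011

q = 88, r = 19


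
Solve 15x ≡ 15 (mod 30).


GCD(15, 30) = 15 divides 15
Divide: 1x ≡ 1 (mod 2)
x ≡ 1 (mod 2)


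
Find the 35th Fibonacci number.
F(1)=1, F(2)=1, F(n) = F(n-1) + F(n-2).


Sequence: 1, 1, 2, 3, 5, 8, 13, 21, 34, 55, 89, 144, 233, 377, 610, 987, 1597, 2584, 4181, 6765, 10946, 17711, 28657, 46368, 75025, 121393, 196418, 317811, 514229, 832040, 1346269, 2178309, 3524578, 5702887, 9227465
F(35) = 9227465


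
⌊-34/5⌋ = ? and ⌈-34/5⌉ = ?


-34/5 = -6.8000
floor = -7
ceil = -6

floor = -7, ceil = -6


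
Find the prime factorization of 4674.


4674 / 2 = 2337
2337 / 3 = 779
779 / 19 = 41
41 / 41 = 1
4674 = 2 × 3 × 19 × 41


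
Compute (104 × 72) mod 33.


104 × 72 = 7488
7488 mod 33 = 30


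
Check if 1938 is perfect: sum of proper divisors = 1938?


Proper divisors of 1938: 1, 2, 3, 6, 17, 19, 34, 38, 51, 57, 102, 114, 323, 646, 969
Sum = 1 + 2 + 3 + 6 + 17 + 19 + 34 + 38 + 51 + 57 + 102 + 114 + 323 + 646 + 969 = 2382

No, 1938 is not perfect (2382 ≠ 1938)


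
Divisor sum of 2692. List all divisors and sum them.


Divisors of 2692: 1, 2, 4, 673, 1346, 2692
Sum = 1 + 2 + 4 + 673 + 1346 + 2692 = 4718

σ(2692) = 4718


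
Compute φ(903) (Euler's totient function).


903 = 3 × 7 × 43
Prime factors: 3, 7, 43
φ(903) = 903 × (1-1/3) × (1-1/7) × (1-1/43)
= 903 × 2/3 × 6/7 × 42/43 = 504

φ(903) = 504


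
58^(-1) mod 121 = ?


Use the extended Euclidean algorithm on (121, 58); each row r = 121*s + 58*t:
r=121, s=1, t=0
r=58, s=0, t=1
q=2: r=5, s=1, t=-2   [121*(1) + 58*(-2) = 5]
q=11: r=3, s=-11, t=23   [121*(-11) + 58*(23) = 3]
q=1: r=2, s=12, t=-25   [121*(12) + 58*(-25) = 2]
q=1: r=1, s=-23, t=48   [121*(-23) + 58*(48) = 1]
q=2: r=0, s=58, t=-121   [121*(58) + 58*(-121) = 0]
GCD = 1 with t = 48, so 58*(48) ≡ 1 (mod 121)
Inverse = 48 mod 121 = 48
Check: 58 * 48 = 2784 ≡ 1 (mod 121)

58^(-1) ≡ 48 (mod 121)


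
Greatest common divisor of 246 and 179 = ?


246 = 1 * 179 + 67
179 = 2 * 67 + 45
67 = 1 * 45 + 22
45 = 2 * 22 + 1
22 = 22 * 1 + 0
GCD = 1


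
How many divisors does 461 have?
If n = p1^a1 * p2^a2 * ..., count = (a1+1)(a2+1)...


461 = 461^1
d(461) = (1+1) = 2

2 divisors


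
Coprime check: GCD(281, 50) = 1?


Euclidean algorithm:
281 = 5 * 50 + 31
50 = 1 * 31 + 19
31 = 1 * 19 + 12
19 = 1 * 12 + 7
12 = 1 * 7 + 5
7 = 1 * 5 + 2
5 = 2 * 2 + 1
2 = 2 * 1 + 0
GCD(281, 50) = 1

Yes, coprime (GCD = 1)


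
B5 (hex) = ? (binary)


B5 (base 16) = 181 (decimal)
181 (decimal) = 10110101 (base 2)


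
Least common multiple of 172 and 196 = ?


GCD(172, 196) = 4
LCM = 172*196/4 = 33712/4 = 8428

LCM = 8428


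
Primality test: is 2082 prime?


2082 / 2 = 1041 (exact division)
2082 is NOT prime.

No, 2082 is not prime


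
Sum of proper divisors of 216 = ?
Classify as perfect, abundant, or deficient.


Proper divisors: 1, 2, 3, 4, 6, 8, 9, 12, 18, 24, 27, 36, 54, 72, 108
Sum = 1 + 2 + 3 + 4 + 6 + 8 + 9 + 12 + 18 + 24 + 27 + 36 + 54 + 72 + 108 = 384
384 > 216 → abundant

s(216) = 384 (abundant)


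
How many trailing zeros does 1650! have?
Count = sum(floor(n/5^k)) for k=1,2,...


floor(1650/5) = 330
floor(1650/25) = 66
floor(1650/125) = 13
floor(1650/625) = 2
Total = 411

411 trailing zeros


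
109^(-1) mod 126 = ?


Use the extended Euclidean algorithm on (126, 109); each row r = 126*s + 109*t:
r=126, s=1, t=0
r=109, s=0, t=1
q=1: r=17, s=1, t=-1   [126*(1) + 109*(-1) = 17]
q=6: r=7, s=-6, t=7   [126*(-6) + 109*(7) = 7]
q=2: r=3, s=13, t=-15   [126*(13) + 109*(-15) = 3]
q=2: r=1, s=-32, t=37   [126*(-32) + 109*(37) = 1]
q=3: r=0, s=109, t=-126   [126*(109) + 109*(-126) = 0]
GCD = 1 with t = 37, so 109*(37) ≡ 1 (mod 126)
Inverse = 37 mod 126 = 37
Check: 109 * 37 = 4033 ≡ 1 (mod 126)

109^(-1) ≡ 37 (mod 126)


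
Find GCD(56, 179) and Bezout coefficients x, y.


Tabular extended Euclidean (each row: r = 56*s + 179*t):
r=56, s=1, t=0
r=179, s=0, t=1
q=0: r=56, s=1, t=0   [56*(1) + 179*(0) = 56]
q=3: r=11, s=-3, t=1   [56*(-3) + 179*(1) = 11]
q=5: r=1, s=16, t=-5   [56*(16) + 179*(-5) = 1]
q=11: r=0, s=-179, t=56   [56*(-179) + 179*(56) = 0]
GCD = 1; from the row with r=1: x=16, y=-5
Check: 56*(16) + 179*(-5) = 896 - 895 = 1

GCD = 1, x = 16, y = -5


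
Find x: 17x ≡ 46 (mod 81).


GCD(17, 81) = 1, unique solution
a^(-1) mod 81 = 62
x = 62 * 46 mod 81 = 17

x ≡ 17 (mod 81)


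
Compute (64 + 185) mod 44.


64 + 185 = 249
249 mod 44 = 29


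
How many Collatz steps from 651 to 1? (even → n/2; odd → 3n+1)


651 → 1954 → 977 → 2932 → 1466 → 733 → 2200 → 1100 → 550 → 275 → 826 → 413 → 1240 → 620 → 310 → 155 → 466 → 233 → 700 → 350 → 175 → 526 → 263 → 790 → 395 → 1186 → 593 → 1780 → 890 → 445 → 1336 → 668 → 334 → 167 → 502 → 251 → 754 → 377 → 1132 → 566 → 283 → 850 → 425 → 1276 → 638 → 319 → 958 → 479 → 1438 → 719 → 2158 → 1079 → 3238 → 1619 → 4858 → 2429 → 7288 → 3644 → 1822 → 911 → 2734 → 1367 → 4102 → 2051 → 6154 → 3077 → 9232 → 4616 → 2308 → 1154 → 577 → 1732 → 866 → 433 → 1300 → 650 → 325 → 976 → 488 → 244 → 122 → 61 → 184 → 92 → 46 → 23 → 70 → 35 → 106 → 53 → 160 → 80 → 40 → 20 → 10 → 5 → 16 → 8 → 4 → 2 → 1
Total steps = 100

100 steps


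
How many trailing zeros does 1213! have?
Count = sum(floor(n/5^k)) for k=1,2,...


floor(1213/5) = 242
floor(1213/25) = 48
floor(1213/125) = 9
floor(1213/625) = 1
Total = 300

300 trailing zeros


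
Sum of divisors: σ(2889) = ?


Divisors of 2889: 1, 3, 9, 27, 107, 321, 963, 2889
Sum = 1 + 3 + 9 + 27 + 107 + 321 + 963 + 2889 = 4320

σ(2889) = 4320


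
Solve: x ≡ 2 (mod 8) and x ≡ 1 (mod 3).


M = 8*3 = 24
M1 = M/8 = 3, M2 = M/3 = 8
M1^(-1) mod 8 = 3, M2^(-1) mod 3 = 2
x = 2*3*3 + 1*8*2 = 34
34 mod 24 = 10
Check: 10 mod 8 = 2 ✓, 10 mod 3 = 1 ✓

x ≡ 10 (mod 24)


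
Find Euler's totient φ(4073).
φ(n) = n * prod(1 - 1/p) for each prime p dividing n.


4073 = 4073
Prime factors: 4073
φ(4073) = 4073 × (1-1/4073)
= 4073 × 4072/4073 = 4072

φ(4073) = 4072


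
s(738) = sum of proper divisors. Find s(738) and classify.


Proper divisors: 1, 2, 3, 6, 9, 18, 41, 82, 123, 246, 369
Sum = 1 + 2 + 3 + 6 + 9 + 18 + 41 + 82 + 123 + 246 + 369 = 900
900 > 738 → abundant

s(738) = 900 (abundant)


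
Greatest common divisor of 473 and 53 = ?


473 = 8 * 53 + 49
53 = 1 * 49 + 4
49 = 12 * 4 + 1
4 = 4 * 1 + 0
GCD = 1


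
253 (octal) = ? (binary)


253 (base 8) = 171 (decimal)
171 (decimal) = 10101011 (base 2)


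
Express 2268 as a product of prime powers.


2268 / 2 = 1134
1134 / 2 = 567
567 / 3 = 189
189 / 3 = 63
63 / 3 = 21
21 / 3 = 7
7 / 7 = 1
2268 = 2^2 × 3^4 × 7


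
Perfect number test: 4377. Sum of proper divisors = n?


Proper divisors of 4377: 1, 3, 1459
Sum = 1 + 3 + 1459 = 1463

No, 4377 is not perfect (1463 ≠ 4377)


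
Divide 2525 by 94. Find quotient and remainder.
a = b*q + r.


2525 = 94 * 26 + 81
Check: 2444 + 81 = 2525

q = 26, r = 81


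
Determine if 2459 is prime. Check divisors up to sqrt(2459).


Check divisors up to sqrt(2459) = 49.5883
No divisors found.
2459 is prime.

Yes, 2459 is prime


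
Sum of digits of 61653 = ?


6 + 1 + 6 + 5 + 3 = 21


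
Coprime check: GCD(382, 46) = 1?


Euclidean algorithm:
382 = 8 * 46 + 14
46 = 3 * 14 + 4
14 = 3 * 4 + 2
4 = 2 * 2 + 0
GCD(382, 46) = 2

No, not coprime (GCD = 2)


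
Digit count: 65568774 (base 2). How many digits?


65568774 in base 2 = 11111010001000000000000110
Number of digits = 26

26 digits (base 2)


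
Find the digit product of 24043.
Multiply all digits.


2 × 4 × 0 × 4 × 3 = 0


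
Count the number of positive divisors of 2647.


2647 = 2647^1
d(2647) = (1+1) = 2

2 divisors


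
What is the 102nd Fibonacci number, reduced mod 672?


F(k) mod 672 for k=1..102:
1, 1, 2, 3, 5, 8, 13, 21, 34, 55, 89, 144, 233, 377, 610, 315, 253, 568, 149, 45, 194, 239, 433, 0, 433, 433, 194, 627, 149, 104, 253, 357, 610, 295, 233, 528, 89, 617, 34, 651, 13, 664, 5, 669, 2, 671, 1, 0, 1, 1, 2, 3, 5, 8, 13, 21, 34, 55, 89, 144, 233, 377, 610, 315, 253, 568, 149, 45, 194, 239, 433, 0, 433, 433, 194, 627, 149, 104, 253, 357, 610, 295, 233, 528, 89, 617, 34, 651, 13, 664, 5, 669, 2, 671, 1, 0, 1, 1, 2, 3, 5, 8
F(102) mod 672 = 8


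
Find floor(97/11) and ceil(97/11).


97/11 = 8.8182
floor = 8
ceil = 9

floor = 8, ceil = 9


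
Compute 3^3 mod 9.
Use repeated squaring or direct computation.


3^1 mod 9 = 3
3^2 mod 9 = 0
3^3 mod 9 = 0


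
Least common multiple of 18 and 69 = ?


GCD(18, 69) = 3
LCM = 18*69/3 = 1242/3 = 414

LCM = 414


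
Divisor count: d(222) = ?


222 = 2^1 × 3^1 × 37^1
d(222) = (1+1) × (1+1) × (1+1) = 8

8 divisors


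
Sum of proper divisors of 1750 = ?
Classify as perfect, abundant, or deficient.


Proper divisors: 1, 2, 5, 7, 10, 14, 25, 35, 50, 70, 125, 175, 250, 350, 875
Sum = 1 + 2 + 5 + 7 + 10 + 14 + 25 + 35 + 50 + 70 + 125 + 175 + 250 + 350 + 875 = 1994
1994 > 1750 → abundant

s(1750) = 1994 (abundant)


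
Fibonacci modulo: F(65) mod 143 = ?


F(k) mod 143 for k=1..65:
1, 1, 2, 3, 5, 8, 13, 21, 34, 55, 89, 1, 90, 91, 38, 129, 24, 10, 34, 44, 78, 122, 57, 36, 93, 129, 79, 65, 1, 66, 67, 133, 57, 47, 104, 8, 112, 120, 89, 66, 12, 78, 90, 25, 115, 140, 112, 109, 78, 44, 122, 23, 2, 25, 27, 52, 79, 131, 67, 55, 122, 34, 13, 47, 60
F(65) mod 143 = 60


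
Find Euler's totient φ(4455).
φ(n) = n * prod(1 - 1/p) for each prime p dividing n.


4455 = 3^4 × 5 × 11
Prime factors: 3, 5, 11
φ(4455) = 4455 × (1-1/3) × (1-1/5) × (1-1/11)
= 4455 × 2/3 × 4/5 × 10/11 = 2160

φ(4455) = 2160


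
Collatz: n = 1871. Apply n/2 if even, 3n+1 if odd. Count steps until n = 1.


1871 → 5614 → 2807 → 8422 → 4211 → 12634 → 6317 → 18952 → 9476 → 4738 → 2369 → 7108 → 3554 → 1777 → 5332 → 2666 → 1333 → 4000 → 2000 → 1000 → 500 → 250 → 125 → 376 → 188 → 94 → 47 → 142 → 71 → 214 → 107 → 322 → 161 → 484 → 242 → 121 → 364 → 182 → 91 → 274 → 137 → 412 → 206 → 103 → 310 → 155 → 466 → 233 → 700 → 350 → 175 → 526 → 263 → 790 → 395 → 1186 → 593 → 1780 → 890 → 445 → 1336 → 668 → 334 → 167 → 502 → 251 → 754 → 377 → 1132 → 566 → 283 → 850 → 425 → 1276 → 638 → 319 → 958 → 479 → 1438 → 719 → 2158 → 1079 → 3238 → 1619 → 4858 → 2429 → 7288 → 3644 → 1822 → 911 → 2734 → 1367 → 4102 → 2051 → 6154 → 3077 → 9232 → 4616 → 2308 → 1154 → 577 → 1732 → 866 → 433 → 1300 → 650 → 325 → 976 → 488 → 244 → 122 → 61 → 184 → 92 → 46 → 23 → 70 → 35 → 106 → 53 → 160 → 80 → 40 → 20 → 10 → 5 → 16 → 8 → 4 → 2 → 1
Total steps = 130

130 steps


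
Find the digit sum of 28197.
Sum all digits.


2 + 8 + 1 + 9 + 7 = 27


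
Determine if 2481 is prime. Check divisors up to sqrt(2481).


2481 / 3 = 827 (exact division)
2481 is NOT prime.

No, 2481 is not prime


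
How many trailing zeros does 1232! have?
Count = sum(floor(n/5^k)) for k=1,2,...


floor(1232/5) = 246
floor(1232/25) = 49
floor(1232/125) = 9
floor(1232/625) = 1
Total = 305

305 trailing zeros


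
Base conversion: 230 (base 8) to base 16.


230 (base 8) = 152 (decimal)
152 (decimal) = 98 (base 16)


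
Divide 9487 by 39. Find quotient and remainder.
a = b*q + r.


9487 = 39 * 243 + 10
Check: 9477 + 10 = 9487

q = 243, r = 10


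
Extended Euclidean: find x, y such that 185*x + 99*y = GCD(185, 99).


Tabular extended Euclidean (each row: r = 185*s + 99*t):
r=185, s=1, t=0
r=99, s=0, t=1
q=1: r=86, s=1, t=-1   [185*(1) + 99*(-1) = 86]
q=1: r=13, s=-1, t=2   [185*(-1) + 99*(2) = 13]
q=6: r=8, s=7, t=-13   [185*(7) + 99*(-13) = 8]
q=1: r=5, s=-8, t=15   [185*(-8) + 99*(15) = 5]
q=1: r=3, s=15, t=-28   [185*(15) + 99*(-28) = 3]
q=1: r=2, s=-23, t=43   [185*(-23) + 99*(43) = 2]
q=1: r=1, s=38, t=-71   [185*(38) + 99*(-71) = 1]
q=2: r=0, s=-99, t=185   [185*(-99) + 99*(185) = 0]
GCD = 1; from the row with r=1: x=38, y=-71
Check: 185*(38) + 99*(-71) = 7030 - 7029 = 1

GCD = 1, x = 38, y = -71


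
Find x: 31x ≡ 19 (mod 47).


GCD(31, 47) = 1, unique solution
a^(-1) mod 47 = 44
x = 44 * 19 mod 47 = 37

x ≡ 37 (mod 47)


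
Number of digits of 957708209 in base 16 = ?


957708209 in base 16 = 391577B1
Number of digits = 8

8 digits (base 16)


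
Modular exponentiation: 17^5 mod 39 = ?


17^1 mod 39 = 17
17^2 mod 39 = 16
17^3 mod 39 = 38
17^4 mod 39 = 22
17^5 mod 39 = 23


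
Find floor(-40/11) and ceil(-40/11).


-40/11 = -3.6364
floor = -4
ceil = -3

floor = -4, ceil = -3


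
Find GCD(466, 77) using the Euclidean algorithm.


466 = 6 * 77 + 4
77 = 19 * 4 + 1
4 = 4 * 1 + 0
GCD = 1


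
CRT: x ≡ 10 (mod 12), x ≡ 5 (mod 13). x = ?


M = 12*13 = 156
M1 = M/12 = 13, M2 = M/13 = 12
M1^(-1) mod 12 = 1, M2^(-1) mod 13 = 12
x = 10*13*1 + 5*12*12 = 850
850 mod 156 = 70
Check: 70 mod 12 = 10 ✓, 70 mod 13 = 5 ✓

x ≡ 70 (mod 156)


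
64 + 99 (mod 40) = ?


64 + 99 = 163
163 mod 40 = 3


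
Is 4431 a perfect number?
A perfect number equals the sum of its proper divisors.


Proper divisors of 4431: 1, 3, 7, 21, 211, 633, 1477
Sum = 1 + 3 + 7 + 21 + 211 + 633 + 1477 = 2353

No, 4431 is not perfect (2353 ≠ 4431)


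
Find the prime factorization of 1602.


1602 / 2 = 801
801 / 3 = 267
267 / 3 = 89
89 / 89 = 1
1602 = 2 × 3^2 × 89


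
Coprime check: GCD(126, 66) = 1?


Euclidean algorithm:
126 = 1 * 66 + 60
66 = 1 * 60 + 6
60 = 10 * 6 + 0
GCD(126, 66) = 6

No, not coprime (GCD = 6)


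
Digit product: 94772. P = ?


9 × 4 × 7 × 7 × 2 = 3528


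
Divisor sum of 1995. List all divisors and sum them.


Divisors of 1995: 1, 3, 5, 7, 15, 19, 21, 35, 57, 95, 105, 133, 285, 399, 665, 1995
Sum = 1 + 3 + 5 + 7 + 15 + 19 + 21 + 35 + 57 + 95 + 105 + 133 + 285 + 399 + 665 + 1995 = 3840

σ(1995) = 3840


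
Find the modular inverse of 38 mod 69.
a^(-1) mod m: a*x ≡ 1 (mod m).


Use the extended Euclidean algorithm on (69, 38); each row r = 69*s + 38*t:
r=69, s=1, t=0
r=38, s=0, t=1
q=1: r=31, s=1, t=-1   [69*(1) + 38*(-1) = 31]
q=1: r=7, s=-1, t=2   [69*(-1) + 38*(2) = 7]
q=4: r=3, s=5, t=-9   [69*(5) + 38*(-9) = 3]
q=2: r=1, s=-11, t=20   [69*(-11) + 38*(20) = 1]
q=3: r=0, s=38, t=-69   [69*(38) + 38*(-69) = 0]
GCD = 1 with t = 20, so 38*(20) ≡ 1 (mod 69)
Inverse = 20 mod 69 = 20
Check: 38 * 20 = 760 ≡ 1 (mod 69)

38^(-1) ≡ 20 (mod 69)


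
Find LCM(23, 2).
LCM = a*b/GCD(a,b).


GCD(23, 2) = 1
LCM = 23*2/1 = 46/1 = 46

LCM = 46


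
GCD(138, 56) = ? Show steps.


138 = 2 * 56 + 26
56 = 2 * 26 + 4
26 = 6 * 4 + 2
4 = 2 * 2 + 0
GCD = 2


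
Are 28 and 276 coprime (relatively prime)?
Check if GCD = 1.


Euclidean algorithm:
276 = 9 * 28 + 24
28 = 1 * 24 + 4
24 = 6 * 4 + 0
GCD(28, 276) = 4

No, not coprime (GCD = 4)


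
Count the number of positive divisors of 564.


564 = 2^2 × 3^1 × 47^1
d(564) = (2+1) × (1+1) × (1+1) = 12

12 divisors


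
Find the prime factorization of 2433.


2433 / 3 = 811
811 / 811 = 1
2433 = 3 × 811


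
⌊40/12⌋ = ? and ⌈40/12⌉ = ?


40/12 = 3.3333
floor = 3
ceil = 4

floor = 3, ceil = 4


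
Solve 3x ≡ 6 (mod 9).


GCD(3, 9) = 3 divides 6
Divide: 1x ≡ 2 (mod 3)
x ≡ 2 (mod 3)


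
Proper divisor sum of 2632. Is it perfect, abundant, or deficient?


Proper divisors: 1, 2, 4, 7, 8, 14, 28, 47, 56, 94, 188, 329, 376, 658, 1316
Sum = 1 + 2 + 4 + 7 + 8 + 14 + 28 + 47 + 56 + 94 + 188 + 329 + 376 + 658 + 1316 = 3128
3128 > 2632 → abundant

s(2632) = 3128 (abundant)


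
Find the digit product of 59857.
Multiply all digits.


5 × 9 × 8 × 5 × 7 = 12600


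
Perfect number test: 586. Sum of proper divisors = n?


Proper divisors of 586: 1, 2, 293
Sum = 1 + 2 + 293 = 296

No, 586 is not perfect (296 ≠ 586)


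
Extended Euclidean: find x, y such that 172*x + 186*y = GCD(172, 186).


Tabular extended Euclidean (each row: r = 172*s + 186*t):
r=172, s=1, t=0
r=186, s=0, t=1
q=0: r=172, s=1, t=0   [172*(1) + 186*(0) = 172]
q=1: r=14, s=-1, t=1   [172*(-1) + 186*(1) = 14]
q=12: r=4, s=13, t=-12   [172*(13) + 186*(-12) = 4]
q=3: r=2, s=-40, t=37   [172*(-40) + 186*(37) = 2]
q=2: r=0, s=93, t=-86   [172*(93) + 186*(-86) = 0]
GCD = 2; from the row with r=2: x=-40, y=37
Check: 172*(-40) + 186*(37) = -6880 + 6882 = 2

GCD = 2, x = -40, y = 37


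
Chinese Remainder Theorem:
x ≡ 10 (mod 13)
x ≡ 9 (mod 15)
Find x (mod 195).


M = 13*15 = 195
M1 = M/13 = 15, M2 = M/15 = 13
M1^(-1) mod 13 = 7, M2^(-1) mod 15 = 7
x = 10*15*7 + 9*13*7 = 1869
1869 mod 195 = 114
Check: 114 mod 13 = 10 ✓, 114 mod 15 = 9 ✓

x ≡ 114 (mod 195)


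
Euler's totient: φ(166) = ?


166 = 2 × 83
Prime factors: 2, 83
φ(166) = 166 × (1-1/2) × (1-1/83)
= 166 × 1/2 × 82/83 = 82

φ(166) = 82


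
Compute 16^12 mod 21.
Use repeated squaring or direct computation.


16^1 mod 21 = 16
16^2 mod 21 = 4
16^3 mod 21 = 1
16^4 mod 21 = 16
16^5 mod 21 = 4
16^6 mod 21 = 1
16^7 mod 21 = 16
16^8 mod 21 = 4
16^9 mod 21 = 1
16^10 mod 21 = 16
16^11 mod 21 = 4
16^12 mod 21 = 1


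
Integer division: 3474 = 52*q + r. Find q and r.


3474 = 52 * 66 + 42
Check: 3432 + 42 = 3474

q = 66, r = 42


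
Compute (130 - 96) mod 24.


130 - 96 = 34
34 mod 24 = 10


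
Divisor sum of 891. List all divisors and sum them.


Divisors of 891: 1, 3, 9, 11, 27, 33, 81, 99, 297, 891
Sum = 1 + 3 + 9 + 11 + 27 + 33 + 81 + 99 + 297 + 891 = 1452

σ(891) = 1452


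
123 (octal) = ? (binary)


123 (base 8) = 83 (decimal)
83 (decimal) = 1010011 (base 2)


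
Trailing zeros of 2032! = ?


floor(2032/5) = 406
floor(2032/25) = 81
floor(2032/125) = 16
floor(2032/625) = 3
Total = 506

506 trailing zeros


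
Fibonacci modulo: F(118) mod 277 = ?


F(k) mod 277 for k=1..118:
1, 1, 2, 3, 5, 8, 13, 21, 34, 55, 89, 144, 233, 100, 56, 156, 212, 91, 26, 117, 143, 260, 126, 109, 235, 67, 25, 92, 117, 209, 49, 258, 30, 11, 41, 52, 93, 145, 238, 106, 67, 173, 240, 136, 99, 235, 57, 15, 72, 87, 159, 246, 128, 97, 225, 45, 270, 38, 31, 69, 100, 169, 269, 161, 153, 37, 190, 227, 140, 90, 230, 43, 273, 39, 35, 74, 109, 183, 15, 198, 213, 134, 70, 204, 274, 201, 198, 122, 43, 165, 208, 96, 27, 123, 150, 273, 146, 142, 11, 153, 164, 40, 204, 244, 171, 138, 32, 170, 202, 95, 20, 115, 135, 250, 108, 81, 189, 270
F(118) mod 277 = 270


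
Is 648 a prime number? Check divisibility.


648 / 2 = 324 (exact division)
648 is NOT prime.

No, 648 is not prime


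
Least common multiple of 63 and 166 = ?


GCD(63, 166) = 1
LCM = 63*166/1 = 10458/1 = 10458

LCM = 10458


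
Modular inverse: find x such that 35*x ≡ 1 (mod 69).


Use the extended Euclidean algorithm on (69, 35); each row r = 69*s + 35*t:
r=69, s=1, t=0
r=35, s=0, t=1
q=1: r=34, s=1, t=-1   [69*(1) + 35*(-1) = 34]
q=1: r=1, s=-1, t=2   [69*(-1) + 35*(2) = 1]
q=34: r=0, s=35, t=-69   [69*(35) + 35*(-69) = 0]
GCD = 1 with t = 2, so 35*(2) ≡ 1 (mod 69)
Inverse = 2 mod 69 = 2
Check: 35 * 2 = 70 ≡ 1 (mod 69)

35^(-1) ≡ 2 (mod 69)


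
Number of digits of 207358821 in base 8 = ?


207358821 in base 8 = 1427005545
Number of digits = 10

10 digits (base 8)


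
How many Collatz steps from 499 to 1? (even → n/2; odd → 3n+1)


499 → 1498 → 749 → 2248 → 1124 → 562 → 281 → 844 → 422 → 211 → 634 → 317 → 952 → 476 → 238 → 119 → 358 → 179 → 538 → 269 → 808 → 404 → 202 → 101 → 304 → 152 → 76 → 38 → 19 → 58 → 29 → 88 → 44 → 22 → 11 → 34 → 17 → 52 → 26 → 13 → 40 → 20 → 10 → 5 → 16 → 8 → 4 → 2 → 1
Total steps = 48

48 steps


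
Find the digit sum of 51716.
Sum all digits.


5 + 1 + 7 + 1 + 6 = 20


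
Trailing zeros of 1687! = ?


floor(1687/5) = 337
floor(1687/25) = 67
floor(1687/125) = 13
floor(1687/625) = 2
Total = 419

419 trailing zeros


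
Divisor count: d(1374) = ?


1374 = 2^1 × 3^1 × 229^1
d(1374) = (1+1) × (1+1) × (1+1) = 8

8 divisors


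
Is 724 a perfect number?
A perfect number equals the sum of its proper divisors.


Proper divisors of 724: 1, 2, 4, 181, 362
Sum = 1 + 2 + 4 + 181 + 362 = 550

No, 724 is not perfect (550 ≠ 724)


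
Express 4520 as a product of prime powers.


4520 / 2 = 2260
2260 / 2 = 1130
1130 / 2 = 565
565 / 5 = 113
113 / 113 = 1
4520 = 2^3 × 5 × 113


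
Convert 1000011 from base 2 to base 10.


1000011 (base 2) = 67 (decimal)
67 (decimal) = 67 (base 10)


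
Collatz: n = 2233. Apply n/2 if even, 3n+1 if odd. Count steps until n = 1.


2233 → 6700 → 3350 → 1675 → 5026 → 2513 → 7540 → 3770 → 1885 → 5656 → 2828 → 1414 → 707 → 2122 → 1061 → 3184 → 1592 → 796 → 398 → 199 → 598 → 299 → 898 → 449 → 1348 → 674 → 337 → 1012 → 506 → 253 → 760 → 380 → 190 → 95 → 286 → 143 → 430 → 215 → 646 → 323 → 970 → 485 → 1456 → 728 → 364 → 182 → 91 → 274 → 137 → 412 → 206 → 103 → 310 → 155 → 466 → 233 → 700 → 350 → 175 → 526 → 263 → 790 → 395 → 1186 → 593 → 1780 → 890 → 445 → 1336 → 668 → 334 → 167 → 502 → 251 → 754 → 377 → 1132 → 566 → 283 → 850 → 425 → 1276 → 638 → 319 → 958 → 479 → 1438 → 719 → 2158 → 1079 → 3238 → 1619 → 4858 → 2429 → 7288 → 3644 → 1822 → 911 → 2734 → 1367 → 4102 → 2051 → 6154 → 3077 → 9232 → 4616 → 2308 → 1154 → 577 → 1732 → 866 → 433 → 1300 → 650 → 325 → 976 → 488 → 244 → 122 → 61 → 184 → 92 → 46 → 23 → 70 → 35 → 106 → 53 → 160 → 80 → 40 → 20 → 10 → 5 → 16 → 8 → 4 → 2 → 1
Total steps = 138

138 steps


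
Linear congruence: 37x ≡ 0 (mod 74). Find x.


GCD(37, 74) = 37 divides 0
Divide: 1x ≡ 0 (mod 2)
x ≡ 0 (mod 2)


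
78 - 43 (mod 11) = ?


78 - 43 = 35
35 mod 11 = 2


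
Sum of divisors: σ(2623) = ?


Divisors of 2623: 1, 43, 61, 2623
Sum = 1 + 43 + 61 + 2623 = 2728

σ(2623) = 2728


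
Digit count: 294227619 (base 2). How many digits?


294227619 in base 2 = 10001100010011000111010100011
Number of digits = 29

29 digits (base 2)


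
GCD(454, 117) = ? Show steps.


454 = 3 * 117 + 103
117 = 1 * 103 + 14
103 = 7 * 14 + 5
14 = 2 * 5 + 4
5 = 1 * 4 + 1
4 = 4 * 1 + 0
GCD = 1


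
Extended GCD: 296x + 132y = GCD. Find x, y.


Tabular extended Euclidean (each row: r = 296*s + 132*t):
r=296, s=1, t=0
r=132, s=0, t=1
q=2: r=32, s=1, t=-2   [296*(1) + 132*(-2) = 32]
q=4: r=4, s=-4, t=9   [296*(-4) + 132*(9) = 4]
q=8: r=0, s=33, t=-74   [296*(33) + 132*(-74) = 0]
GCD = 4; from the row with r=4: x=-4, y=9
Check: 296*(-4) + 132*(9) = -1184 + 1188 = 4

GCD = 4, x = -4, y = 9


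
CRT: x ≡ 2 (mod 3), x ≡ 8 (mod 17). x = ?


M = 3*17 = 51
M1 = M/3 = 17, M2 = M/17 = 3
M1^(-1) mod 3 = 2, M2^(-1) mod 17 = 6
x = 2*17*2 + 8*3*6 = 212
212 mod 51 = 8
Check: 8 mod 3 = 2 ✓, 8 mod 17 = 8 ✓

x ≡ 8 (mod 51)


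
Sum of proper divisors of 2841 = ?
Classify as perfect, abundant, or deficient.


Proper divisors: 1, 3, 947
Sum = 1 + 3 + 947 = 951
951 < 2841 → deficient

s(2841) = 951 (deficient)


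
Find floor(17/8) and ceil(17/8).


17/8 = 2.1250
floor = 2
ceil = 3

floor = 2, ceil = 3


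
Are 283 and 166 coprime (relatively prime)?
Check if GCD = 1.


Euclidean algorithm:
283 = 1 * 166 + 117
166 = 1 * 117 + 49
117 = 2 * 49 + 19
49 = 2 * 19 + 11
19 = 1 * 11 + 8
11 = 1 * 8 + 3
8 = 2 * 3 + 2
3 = 1 * 2 + 1
2 = 2 * 1 + 0
GCD(283, 166) = 1

Yes, coprime (GCD = 1)


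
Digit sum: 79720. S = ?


7 + 9 + 7 + 2 + 0 = 25


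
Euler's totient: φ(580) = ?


580 = 2^2 × 5 × 29
Prime factors: 2, 5, 29
φ(580) = 580 × (1-1/2) × (1-1/5) × (1-1/29)
= 580 × 1/2 × 4/5 × 28/29 = 224

φ(580) = 224


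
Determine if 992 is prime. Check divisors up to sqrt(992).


992 / 2 = 496 (exact division)
992 is NOT prime.

No, 992 is not prime


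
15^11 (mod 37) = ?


15^1 mod 37 = 15
15^2 mod 37 = 3
15^3 mod 37 = 8
15^4 mod 37 = 9
15^5 mod 37 = 24
15^6 mod 37 = 27
15^7 mod 37 = 35
15^8 mod 37 = 7
15^9 mod 37 = 31
15^10 mod 37 = 21
15^11 mod 37 = 19


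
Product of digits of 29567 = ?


2 × 9 × 5 × 6 × 7 = 3780


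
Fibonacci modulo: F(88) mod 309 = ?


F(k) mod 309 for k=1..88:
1, 1, 2, 3, 5, 8, 13, 21, 34, 55, 89, 144, 233, 68, 301, 60, 52, 112, 164, 276, 131, 98, 229, 18, 247, 265, 203, 159, 53, 212, 265, 168, 124, 292, 107, 90, 197, 287, 175, 153, 19, 172, 191, 54, 245, 299, 235, 225, 151, 67, 218, 285, 194, 170, 55, 225, 280, 196, 167, 54, 221, 275, 187, 153, 31, 184, 215, 90, 305, 86, 82, 168, 250, 109, 50, 159, 209, 59, 268, 18, 286, 304, 281, 276, 248, 215, 154, 60
F(88) mod 309 = 60


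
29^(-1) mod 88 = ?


Use the extended Euclidean algorithm on (88, 29); each row r = 88*s + 29*t:
r=88, s=1, t=0
r=29, s=0, t=1
q=3: r=1, s=1, t=-3   [88*(1) + 29*(-3) = 1]
q=29: r=0, s=-29, t=88   [88*(-29) + 29*(88) = 0]
GCD = 1 with t = -3, so 29*(-3) ≡ 1 (mod 88)
Inverse = -3 mod 88 = 85
Check: 29 * 85 = 2465 ≡ 1 (mod 88)

29^(-1) ≡ 85 (mod 88)


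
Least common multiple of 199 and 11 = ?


GCD(199, 11) = 1
LCM = 199*11/1 = 2189/1 = 2189

LCM = 2189


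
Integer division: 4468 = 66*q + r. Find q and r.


4468 = 66 * 67 + 46
Check: 4422 + 46 = 4468

q = 67, r = 46


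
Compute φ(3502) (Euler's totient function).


3502 = 2 × 17 × 103
Prime factors: 2, 17, 103
φ(3502) = 3502 × (1-1/2) × (1-1/17) × (1-1/103)
= 3502 × 1/2 × 16/17 × 102/103 = 1632

φ(3502) = 1632


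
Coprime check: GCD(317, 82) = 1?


Euclidean algorithm:
317 = 3 * 82 + 71
82 = 1 * 71 + 11
71 = 6 * 11 + 5
11 = 2 * 5 + 1
5 = 5 * 1 + 0
GCD(317, 82) = 1

Yes, coprime (GCD = 1)


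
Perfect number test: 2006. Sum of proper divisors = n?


Proper divisors of 2006: 1, 2, 17, 34, 59, 118, 1003
Sum = 1 + 2 + 17 + 34 + 59 + 118 + 1003 = 1234

No, 2006 is not perfect (1234 ≠ 2006)


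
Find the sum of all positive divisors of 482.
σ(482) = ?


Divisors of 482: 1, 2, 241, 482
Sum = 1 + 2 + 241 + 482 = 726

σ(482) = 726


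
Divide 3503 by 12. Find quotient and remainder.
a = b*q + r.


3503 = 12 * 291 + 11
Check: 3492 + 11 = 3503

q = 291, r = 11


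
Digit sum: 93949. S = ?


9 + 3 + 9 + 4 + 9 = 34


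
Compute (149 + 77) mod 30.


149 + 77 = 226
226 mod 30 = 16


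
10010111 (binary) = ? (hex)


10010111 (base 2) = 151 (decimal)
151 (decimal) = 97 (base 16)


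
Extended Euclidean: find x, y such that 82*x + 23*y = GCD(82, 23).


Tabular extended Euclidean (each row: r = 82*s + 23*t):
r=82, s=1, t=0
r=23, s=0, t=1
q=3: r=13, s=1, t=-3   [82*(1) + 23*(-3) = 13]
q=1: r=10, s=-1, t=4   [82*(-1) + 23*(4) = 10]
q=1: r=3, s=2, t=-7   [82*(2) + 23*(-7) = 3]
q=3: r=1, s=-7, t=25   [82*(-7) + 23*(25) = 1]
q=3: r=0, s=23, t=-82   [82*(23) + 23*(-82) = 0]
GCD = 1; from the row with r=1: x=-7, y=25
Check: 82*(-7) + 23*(25) = -574 + 575 = 1

GCD = 1, x = -7, y = 25


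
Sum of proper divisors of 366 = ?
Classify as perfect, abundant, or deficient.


Proper divisors: 1, 2, 3, 6, 61, 122, 183
Sum = 1 + 2 + 3 + 6 + 61 + 122 + 183 = 378
378 > 366 → abundant

s(366) = 378 (abundant)


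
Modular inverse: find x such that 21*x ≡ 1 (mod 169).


Use the extended Euclidean algorithm on (169, 21); each row r = 169*s + 21*t:
r=169, s=1, t=0
r=21, s=0, t=1
q=8: r=1, s=1, t=-8   [169*(1) + 21*(-8) = 1]
q=21: r=0, s=-21, t=169   [169*(-21) + 21*(169) = 0]
GCD = 1 with t = -8, so 21*(-8) ≡ 1 (mod 169)
Inverse = -8 mod 169 = 161
Check: 21 * 161 = 3381 ≡ 1 (mod 169)

21^(-1) ≡ 161 (mod 169)


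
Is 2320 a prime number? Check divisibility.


2320 / 2 = 1160 (exact division)
2320 is NOT prime.

No, 2320 is not prime


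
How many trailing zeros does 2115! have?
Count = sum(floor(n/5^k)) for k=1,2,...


floor(2115/5) = 423
floor(2115/25) = 84
floor(2115/125) = 16
floor(2115/625) = 3
Total = 526

526 trailing zeros


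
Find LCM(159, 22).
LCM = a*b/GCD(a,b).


GCD(159, 22) = 1
LCM = 159*22/1 = 3498/1 = 3498

LCM = 3498


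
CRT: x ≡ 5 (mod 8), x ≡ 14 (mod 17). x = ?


M = 8*17 = 136
M1 = M/8 = 17, M2 = M/17 = 8
M1^(-1) mod 8 = 1, M2^(-1) mod 17 = 15
x = 5*17*1 + 14*8*15 = 1765
1765 mod 136 = 133
Check: 133 mod 8 = 5 ✓, 133 mod 17 = 14 ✓

x ≡ 133 (mod 136)


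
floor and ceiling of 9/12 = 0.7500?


9/12 = 0.7500
floor = 0
ceil = 1

floor = 0, ceil = 1


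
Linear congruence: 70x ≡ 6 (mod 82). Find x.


GCD(70, 82) = 2 divides 6
Divide: 35x ≡ 3 (mod 41)
x ≡ 20 (mod 41)


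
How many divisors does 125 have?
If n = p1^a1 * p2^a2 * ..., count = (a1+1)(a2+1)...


125 = 5^3
d(125) = (3+1) = 4

4 divisors


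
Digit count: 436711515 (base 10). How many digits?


436711515 has 9 digits in base 10
floor(log10(436711515)) + 1 = floor(8.6402) + 1 = 9

9 digits (base 10)


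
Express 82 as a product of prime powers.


82 / 2 = 41
41 / 41 = 1
82 = 2 × 41


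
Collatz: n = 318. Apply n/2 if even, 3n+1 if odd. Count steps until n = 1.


318 → 159 → 478 → 239 → 718 → 359 → 1078 → 539 → 1618 → 809 → 2428 → 1214 → 607 → 1822 → 911 → 2734 → 1367 → 4102 → 2051 → 6154 → 3077 → 9232 → 4616 → 2308 → 1154 → 577 → 1732 → 866 → 433 → 1300 → 650 → 325 → 976 → 488 → 244 → 122 → 61 → 184 → 92 → 46 → 23 → 70 → 35 → 106 → 53 → 160 → 80 → 40 → 20 → 10 → 5 → 16 → 8 → 4 → 2 → 1
Total steps = 55

55 steps


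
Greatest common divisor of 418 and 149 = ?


418 = 2 * 149 + 120
149 = 1 * 120 + 29
120 = 4 * 29 + 4
29 = 7 * 4 + 1
4 = 4 * 1 + 0
GCD = 1


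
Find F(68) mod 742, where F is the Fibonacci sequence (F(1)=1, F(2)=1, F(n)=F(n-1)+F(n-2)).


F(k) mod 742 for k=1..68:
1, 1, 2, 3, 5, 8, 13, 21, 34, 55, 89, 144, 233, 377, 610, 245, 113, 358, 471, 87, 558, 645, 461, 364, 83, 447, 530, 235, 23, 258, 281, 539, 78, 617, 695, 570, 523, 351, 132, 483, 615, 356, 229, 585, 72, 657, 729, 644, 631, 533, 422, 213, 635, 106, 741, 105, 104, 209, 313, 522, 93, 615, 708, 581, 547, 386, 191, 577
F(68) mod 742 = 577


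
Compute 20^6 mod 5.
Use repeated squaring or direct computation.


20^1 mod 5 = 0
20^2 mod 5 = 0
20^3 mod 5 = 0
20^4 mod 5 = 0
20^5 mod 5 = 0
20^6 mod 5 = 0


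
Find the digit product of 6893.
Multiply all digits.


6 × 8 × 9 × 3 = 1296


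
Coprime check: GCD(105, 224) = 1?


Euclidean algorithm:
224 = 2 * 105 + 14
105 = 7 * 14 + 7
14 = 2 * 7 + 0
GCD(105, 224) = 7

No, not coprime (GCD = 7)


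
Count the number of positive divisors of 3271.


3271 = 3271^1
d(3271) = (1+1) = 2

2 divisors


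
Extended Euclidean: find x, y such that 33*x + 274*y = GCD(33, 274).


Tabular extended Euclidean (each row: r = 33*s + 274*t):
r=33, s=1, t=0
r=274, s=0, t=1
q=0: r=33, s=1, t=0   [33*(1) + 274*(0) = 33]
q=8: r=10, s=-8, t=1   [33*(-8) + 274*(1) = 10]
q=3: r=3, s=25, t=-3   [33*(25) + 274*(-3) = 3]
q=3: r=1, s=-83, t=10   [33*(-83) + 274*(10) = 1]
q=3: r=0, s=274, t=-33   [33*(274) + 274*(-33) = 0]
GCD = 1; from the row with r=1: x=-83, y=10
Check: 33*(-83) + 274*(10) = -2739 + 2740 = 1

GCD = 1, x = -83, y = 10


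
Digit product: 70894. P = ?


7 × 0 × 8 × 9 × 4 = 0


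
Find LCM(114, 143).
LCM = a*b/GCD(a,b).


GCD(114, 143) = 1
LCM = 114*143/1 = 16302/1 = 16302

LCM = 16302


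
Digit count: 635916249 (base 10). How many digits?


635916249 has 9 digits in base 10
floor(log10(635916249)) + 1 = floor(8.8034) + 1 = 9

9 digits (base 10)


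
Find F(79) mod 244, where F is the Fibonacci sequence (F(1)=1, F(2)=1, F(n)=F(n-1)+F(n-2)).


F(k) mod 244 for k=1..79:
1, 1, 2, 3, 5, 8, 13, 21, 34, 55, 89, 144, 233, 133, 122, 11, 133, 144, 33, 177, 210, 143, 109, 8, 117, 125, 242, 123, 121, 0, 121, 121, 242, 119, 117, 236, 109, 101, 210, 67, 33, 100, 133, 233, 122, 111, 233, 100, 89, 189, 34, 223, 13, 236, 5, 241, 2, 243, 1, 0, 1, 1, 2, 3, 5, 8, 13, 21, 34, 55, 89, 144, 233, 133, 122, 11, 133, 144, 33
F(79) mod 244 = 33


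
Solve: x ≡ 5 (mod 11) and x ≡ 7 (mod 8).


M = 11*8 = 88
M1 = M/11 = 8, M2 = M/8 = 11
M1^(-1) mod 11 = 7, M2^(-1) mod 8 = 3
x = 5*8*7 + 7*11*3 = 511
511 mod 88 = 71
Check: 71 mod 11 = 5 ✓, 71 mod 8 = 7 ✓

x ≡ 71 (mod 88)


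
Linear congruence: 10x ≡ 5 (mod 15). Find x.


GCD(10, 15) = 5 divides 5
Divide: 2x ≡ 1 (mod 3)
x ≡ 2 (mod 3)


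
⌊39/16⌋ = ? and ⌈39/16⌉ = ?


39/16 = 2.4375
floor = 2
ceil = 3

floor = 2, ceil = 3


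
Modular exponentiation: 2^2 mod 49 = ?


2^1 mod 49 = 2
2^2 mod 49 = 4


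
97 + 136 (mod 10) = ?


97 + 136 = 233
233 mod 10 = 3


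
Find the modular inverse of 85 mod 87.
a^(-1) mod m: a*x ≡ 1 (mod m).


Use the extended Euclidean algorithm on (87, 85); each row r = 87*s + 85*t:
r=87, s=1, t=0
r=85, s=0, t=1
q=1: r=2, s=1, t=-1   [87*(1) + 85*(-1) = 2]
q=42: r=1, s=-42, t=43   [87*(-42) + 85*(43) = 1]
q=2: r=0, s=85, t=-87   [87*(85) + 85*(-87) = 0]
GCD = 1 with t = 43, so 85*(43) ≡ 1 (mod 87)
Inverse = 43 mod 87 = 43
Check: 85 * 43 = 3655 ≡ 1 (mod 87)

85^(-1) ≡ 43 (mod 87)


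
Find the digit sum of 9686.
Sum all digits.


9 + 6 + 8 + 6 = 29


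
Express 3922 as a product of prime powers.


3922 / 2 = 1961
1961 / 37 = 53
53 / 53 = 1
3922 = 2 × 37 × 53


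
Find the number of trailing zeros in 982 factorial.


floor(982/5) = 196
floor(982/25) = 39
floor(982/125) = 7
floor(982/625) = 1
Total = 243

243 trailing zeros


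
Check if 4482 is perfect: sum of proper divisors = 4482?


Proper divisors of 4482: 1, 2, 3, 6, 9, 18, 27, 54, 83, 166, 249, 498, 747, 1494, 2241
Sum = 1 + 2 + 3 + 6 + 9 + 18 + 27 + 54 + 83 + 166 + 249 + 498 + 747 + 1494 + 2241 = 5598

No, 4482 is not perfect (5598 ≠ 4482)


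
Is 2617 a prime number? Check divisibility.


Check divisors up to sqrt(2617) = 51.1566
No divisors found.
2617 is prime.

Yes, 2617 is prime


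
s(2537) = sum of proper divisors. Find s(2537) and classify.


Proper divisors: 1, 43, 59
Sum = 1 + 43 + 59 = 103
103 < 2537 → deficient

s(2537) = 103 (deficient)


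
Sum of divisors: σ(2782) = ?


Divisors of 2782: 1, 2, 13, 26, 107, 214, 1391, 2782
Sum = 1 + 2 + 13 + 26 + 107 + 214 + 1391 + 2782 = 4536

σ(2782) = 4536


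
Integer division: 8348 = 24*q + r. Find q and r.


8348 = 24 * 347 + 20
Check: 8328 + 20 = 8348

q = 347, r = 20


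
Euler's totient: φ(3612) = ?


3612 = 2^2 × 3 × 7 × 43
Prime factors: 2, 3, 7, 43
φ(3612) = 3612 × (1-1/2) × (1-1/3) × (1-1/7) × (1-1/43)
= 3612 × 1/2 × 2/3 × 6/7 × 42/43 = 1008

φ(3612) = 1008


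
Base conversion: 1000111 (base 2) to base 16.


1000111 (base 2) = 71 (decimal)
71 (decimal) = 47 (base 16)


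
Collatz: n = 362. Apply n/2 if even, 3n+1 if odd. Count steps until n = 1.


362 → 181 → 544 → 272 → 136 → 68 → 34 → 17 → 52 → 26 → 13 → 40 → 20 → 10 → 5 → 16 → 8 → 4 → 2 → 1
Total steps = 19

19 steps


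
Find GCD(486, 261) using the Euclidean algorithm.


486 = 1 * 261 + 225
261 = 1 * 225 + 36
225 = 6 * 36 + 9
36 = 4 * 9 + 0
GCD = 9


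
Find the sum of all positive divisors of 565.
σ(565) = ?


Divisors of 565: 1, 5, 113, 565
Sum = 1 + 5 + 113 + 565 = 684

σ(565) = 684


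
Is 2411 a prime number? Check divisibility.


Check divisors up to sqrt(2411) = 49.1019
No divisors found.
2411 is prime.

Yes, 2411 is prime


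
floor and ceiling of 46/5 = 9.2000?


46/5 = 9.2000
floor = 9
ceil = 10

floor = 9, ceil = 10


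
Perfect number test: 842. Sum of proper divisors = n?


Proper divisors of 842: 1, 2, 421
Sum = 1 + 2 + 421 = 424

No, 842 is not perfect (424 ≠ 842)


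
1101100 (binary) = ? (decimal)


1101100 (base 2) = 108 (decimal)
108 (decimal) = 108 (base 10)


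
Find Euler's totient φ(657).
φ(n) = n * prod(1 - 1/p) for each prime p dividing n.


657 = 3^2 × 73
Prime factors: 3, 73
φ(657) = 657 × (1-1/3) × (1-1/73)
= 657 × 2/3 × 72/73 = 432

φ(657) = 432


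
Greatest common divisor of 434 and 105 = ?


434 = 4 * 105 + 14
105 = 7 * 14 + 7
14 = 2 * 7 + 0
GCD = 7


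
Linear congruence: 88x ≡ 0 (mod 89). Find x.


GCD(88, 89) = 1, unique solution
a^(-1) mod 89 = 88
x = 88 * 0 mod 89 = 0

x ≡ 0 (mod 89)


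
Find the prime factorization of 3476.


3476 / 2 = 1738
1738 / 2 = 869
869 / 11 = 79
79 / 79 = 1
3476 = 2^2 × 11 × 79


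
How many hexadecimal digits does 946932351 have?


946932351 in base 16 = 38710A7F
Number of digits = 8

8 digits (base 16)


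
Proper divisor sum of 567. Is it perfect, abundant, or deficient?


Proper divisors: 1, 3, 7, 9, 21, 27, 63, 81, 189
Sum = 1 + 3 + 7 + 9 + 21 + 27 + 63 + 81 + 189 = 401
401 < 567 → deficient

s(567) = 401 (deficient)


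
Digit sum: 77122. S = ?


7 + 7 + 1 + 2 + 2 = 19


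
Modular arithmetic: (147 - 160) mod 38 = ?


147 - 160 = -13
-13 mod 38 = 25


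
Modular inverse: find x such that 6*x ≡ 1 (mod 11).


Use the extended Euclidean algorithm on (11, 6); each row r = 11*s + 6*t:
r=11, s=1, t=0
r=6, s=0, t=1
q=1: r=5, s=1, t=-1   [11*(1) + 6*(-1) = 5]
q=1: r=1, s=-1, t=2   [11*(-1) + 6*(2) = 1]
q=5: r=0, s=6, t=-11   [11*(6) + 6*(-11) = 0]
GCD = 1 with t = 2, so 6*(2) ≡ 1 (mod 11)
Inverse = 2 mod 11 = 2
Check: 6 * 2 = 12 ≡ 1 (mod 11)

6^(-1) ≡ 2 (mod 11)


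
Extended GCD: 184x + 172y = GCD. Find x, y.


Tabular extended Euclidean (each row: r = 184*s + 172*t):
r=184, s=1, t=0
r=172, s=0, t=1
q=1: r=12, s=1, t=-1   [184*(1) + 172*(-1) = 12]
q=14: r=4, s=-14, t=15   [184*(-14) + 172*(15) = 4]
q=3: r=0, s=43, t=-46   [184*(43) + 172*(-46) = 0]
GCD = 4; from the row with r=4: x=-14, y=15
Check: 184*(-14) + 172*(15) = -2576 + 2580 = 4

GCD = 4, x = -14, y = 15


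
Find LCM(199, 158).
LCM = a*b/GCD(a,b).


GCD(199, 158) = 1
LCM = 199*158/1 = 31442/1 = 31442

LCM = 31442


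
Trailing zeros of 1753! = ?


floor(1753/5) = 350
floor(1753/25) = 70
floor(1753/125) = 14
floor(1753/625) = 2
Total = 436

436 trailing zeros
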